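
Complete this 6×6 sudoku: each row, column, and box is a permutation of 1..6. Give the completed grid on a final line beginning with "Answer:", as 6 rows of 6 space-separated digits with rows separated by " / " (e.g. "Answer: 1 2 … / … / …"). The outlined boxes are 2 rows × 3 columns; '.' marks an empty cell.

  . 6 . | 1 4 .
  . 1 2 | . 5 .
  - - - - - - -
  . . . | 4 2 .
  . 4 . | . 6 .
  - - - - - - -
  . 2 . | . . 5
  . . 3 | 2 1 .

Step 1. [r3c2∈{3,5}] in col 2, 3 fits only at r3c2 ⇒ r3c2=3.
Step 2. [r5c3∈{1,4,6}] r5c3 is the only open cell in col 3 admitting 4 ⇒ r5c3=4.
Step 3. [r3c6∈{1}] r3c6's peers cover all but 1. So r3c6=1.
Step 4. [r4c4∈{3,5}] col 4 places 5 nowhere but r4c4. So r4c4=5.
Step 5. [r4c6∈{3}] r4c6 has the single candidate 3 ⇒ r4c6=3.
Step 6. [r2c4∈{3,6}] r2c4 is the only open cell in box 2 admitting 3, so r2c4=3.
Step 7. [r5c4∈{6}] r5c4 has the single candidate 6 ⇒ r5c4=6.
Step 8. [r3c3∈{5,6}] r3c3 is the only open cell in col 3 admitting 6, so r3c3=6.
Step 9. [r3c1∈{5}] r3c1's peers cover all but 5 ⇒ r3c1=5.
Step 10. [r4c1∈{1,2}] r4c1 is the only open cell in row 4 admitting 2. So r4c1=2.
Step 11. [r1c6∈{2}] r1c6 is down to just 2. So r1c6=2.
Step 12. [r5c1∈{1}] r5c1 has the single candidate 1. So r5c1=1.
Step 13. [r1c1∈{3}] r1c1 has the single candidate 3 ⇒ r1c1=3.
Step 14. [r2c6∈{6}] r2c6 has the single candidate 6. So r2c6=6.
Step 15. [r1c3∈{5}] only 5 remains possible at r1c3 ⇒ r1c3=5.
Step 16. [r4c3∈{1}] r4c3 has the single candidate 1, so r4c3=1.
Step 17. [r6c6∈{4}] nothing but 4 survives at r6c6 ⇒ r6c6=4.
Step 18. [r6c2∈{5}] nothing but 5 survives at r6c2 ⇒ r6c2=5.
Step 19. [r2c1∈{4}] only 4 remains possible at r2c1 ⇒ r2c1=4.
Step 20. [r6c1∈{6}] r6c1 has the single candidate 6 ⇒ r6c1=6.
Step 21. [r5c5∈{3}] only 3 remains possible at r5c5. So r5c5=3.

Answer: 3 6 5 1 4 2 / 4 1 2 3 5 6 / 5 3 6 4 2 1 / 2 4 1 5 6 3 / 1 2 4 6 3 5 / 6 5 3 2 1 4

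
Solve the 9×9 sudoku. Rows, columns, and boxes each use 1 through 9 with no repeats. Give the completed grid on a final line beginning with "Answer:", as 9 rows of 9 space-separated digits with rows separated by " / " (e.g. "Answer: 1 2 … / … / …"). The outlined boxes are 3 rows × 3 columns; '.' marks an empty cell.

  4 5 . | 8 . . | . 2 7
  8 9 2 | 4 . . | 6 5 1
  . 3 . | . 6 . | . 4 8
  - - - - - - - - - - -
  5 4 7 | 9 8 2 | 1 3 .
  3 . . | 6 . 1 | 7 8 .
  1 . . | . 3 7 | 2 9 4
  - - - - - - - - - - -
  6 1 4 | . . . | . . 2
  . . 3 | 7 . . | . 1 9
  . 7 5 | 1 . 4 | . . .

Step 1. [r8c2∈{2,8}] 8 has one home in box 7: r8c2. So r8c2=8.
Step 2. [r1c7∈{3,9}] box 3 places 3 nowhere but r1c7, so r1c7=3.
Step 3. [r7c6∈{3,5,8,9}] col 6 places 8 nowhere but r7c6 ⇒ r7c6=8.
Step 4. [r7c7∈{5}] r7c7 has the single candidate 5 ⇒ r7c7=5.
Step 5. [r7c5∈{9}] r7c5's peers cover all but 9. So r7c5=9.
Step 6. [r8c1∈{2}] r8c1's peers cover all but 2. So r8c1=2.
Step 7. [r8c5∈{5}] r8c5 is down to just 5, so r8c5=5.
Step 8. [r3c6∈{5,9}] col 6 places 5 nowhere but r3c6. So r3c6=5.
Step 9. [r1c3∈{1,6}] row 1 places 6 nowhere but r1c3 ⇒ r1c3=6.
Step 10. [r9c9∈{3,6}] row 9 places 3 nowhere but r9c9, so r9c9=3.
Step 11. [r5c2∈{2}] r5c2 is down to just 2, so r5c2=2.
Step 12. [r7c4∈{3}] nothing but 3 survives at r7c4. So r7c4=3.
Step 13. [r5c3∈{9}] only 9 remains possible at r5c3 ⇒ r5c3=9.
Step 14. [r7c8∈{7}] r7c8 has the single candidate 7, so r7c8=7.
Step 15. [r3c7∈{9}] nothing but 9 survives at r3c7 ⇒ r3c7=9.
Step 16. [r1c6∈{9}] only 9 remains possible at r1c6. So r1c6=9.
Step 17. [r5c9∈{5}] r5c9 has the single candidate 5. So r5c9=5.
Step 18. [r3c3∈{1}] r3c3's peers cover all but 1 ⇒ r3c3=1.
Step 19. [r4c9∈{6}] only 6 remains possible at r4c9 ⇒ r4c9=6.
Step 20. [r1c5∈{1}] r1c5 has the single candidate 1 ⇒ r1c5=1.
Step 21. [r8c7∈{4}] r8c7 has the single candidate 4. So r8c7=4.
Step 22. [r6c2∈{6}] r6c2 is down to just 6. So r6c2=6.
Step 23. [r6c4∈{5}] nothing but 5 survives at r6c4 ⇒ r6c4=5.
Step 24. [r3c1∈{7}] r3c1 has the single candidate 7, so r3c1=7.
Step 25. [r5c5∈{4}] r5c5 has the single candidate 4 ⇒ r5c5=4.
Step 26. [r6c3∈{8}] r6c3's peers cover all but 8 ⇒ r6c3=8.
Step 27. [r9c7∈{8}] r9c7 is down to just 8. So r9c7=8.
Step 28. [r2c5∈{7}] r2c5 is down to just 7 ⇒ r2c5=7.
Step 29. [r8c6∈{6}] r8c6's peers cover all but 6 ⇒ r8c6=6.
Step 30. [r9c5∈{2}] r9c5 has the single candidate 2, so r9c5=2.
Step 31. [r9c8∈{6}] r9c8 is down to just 6, so r9c8=6.
Step 32. [r9c1∈{9}] only 9 remains possible at r9c1. So r9c1=9.
Step 33. [r3c4∈{2}] r3c4's peers cover all but 2 ⇒ r3c4=2.
Step 34. [r2c6∈{3}] r2c6 is down to just 3, so r2c6=3.

Answer: 4 5 6 8 1 9 3 2 7 / 8 9 2 4 7 3 6 5 1 / 7 3 1 2 6 5 9 4 8 / 5 4 7 9 8 2 1 3 6 / 3 2 9 6 4 1 7 8 5 / 1 6 8 5 3 7 2 9 4 / 6 1 4 3 9 8 5 7 2 / 2 8 3 7 5 6 4 1 9 / 9 7 5 1 2 4 8 6 3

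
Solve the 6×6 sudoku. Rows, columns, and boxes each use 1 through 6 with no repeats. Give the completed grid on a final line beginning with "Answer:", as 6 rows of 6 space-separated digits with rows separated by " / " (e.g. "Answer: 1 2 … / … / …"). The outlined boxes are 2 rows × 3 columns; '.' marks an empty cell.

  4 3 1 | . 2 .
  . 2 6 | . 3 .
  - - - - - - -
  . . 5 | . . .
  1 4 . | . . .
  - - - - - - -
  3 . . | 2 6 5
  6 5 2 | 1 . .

Step 1. [r1c6∈{6}] nothing but 6 survives at r1c6, so r1c6=6.
Step 2. [r6c6∈{3,4}] r6c6 is the only open cell in row 6 admitting 3 ⇒ r6c6=3.
Step 3. [r4c4∈{3,5,6}] r4c4 is the only open cell in row 4 admitting 6 ⇒ r4c4=6.
Step 4. [r3c5∈{1,4}] 1 has one home in col 5: r3c5, so r3c5=1.
Step 5. [r2c1∈{5}] only 5 remains possible at r2c1, so r2c1=5.
Step 6. [r2c4∈{4}] r2c4 is down to just 4, so r2c4=4.
Step 7. [r4c6∈{2}] only 2 remains possible at r4c6. So r4c6=2.
Step 8. [r3c1∈{2}] nothing but 2 survives at r3c1, so r3c1=2.
Step 9. [r3c6∈{4}] r3c6 is down to just 4. So r3c6=4.
Step 10. [r2c6∈{1}] only 1 remains possible at r2c6 ⇒ r2c6=1.
Step 11. [r5c2∈{1}] nothing but 1 survives at r5c2 ⇒ r5c2=1.
Step 12. [r5c3∈{4}] r5c3 has the single candidate 4. So r5c3=4.
Step 13. [r3c2∈{6}] nothing but 6 survives at r3c2, so r3c2=6.
Step 14. [r3c4∈{3}] r3c4 has the single candidate 3. So r3c4=3.
Step 15. [r1c4∈{5}] r1c4 is down to just 5, so r1c4=5.
Step 16. [r4c5∈{5}] r4c5's peers cover all but 5 ⇒ r4c5=5.
Step 17. [r6c5∈{4}] r6c5 is down to just 4, so r6c5=4.
Step 18. [r4c3∈{3}] r4c3 has the single candidate 3, so r4c3=3.

Answer: 4 3 1 5 2 6 / 5 2 6 4 3 1 / 2 6 5 3 1 4 / 1 4 3 6 5 2 / 3 1 4 2 6 5 / 6 5 2 1 4 3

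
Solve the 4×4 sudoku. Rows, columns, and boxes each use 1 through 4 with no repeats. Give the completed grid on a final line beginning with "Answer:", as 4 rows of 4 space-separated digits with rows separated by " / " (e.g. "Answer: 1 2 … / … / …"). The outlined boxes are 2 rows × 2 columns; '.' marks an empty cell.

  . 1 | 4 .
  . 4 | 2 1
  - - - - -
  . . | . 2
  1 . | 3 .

Step 1. [r2c1∈{3}] r2c1 is down to just 3 ⇒ r2c1=3.
Step 2. [r1c1∈{2}] only 2 remains possible at r1c1, so r1c1=2.
Step 3. [r3c2∈{3}] r3c2 is down to just 3. So r3c2=3.
Step 4. [r3c1∈{4}] r3c1's peers cover all but 4. So r3c1=4.
Step 5. [r4c2∈{2}] nothing but 2 survives at r4c2. So r4c2=2.
Step 6. [r4c4∈{4}] only 4 remains possible at r4c4 ⇒ r4c4=4.
Step 7. [r1c4∈{3}] nothing but 3 survives at r1c4. So r1c4=3.
Step 8. [r3c3∈{1}] r3c3's peers cover all but 1, so r3c3=1.

Answer: 2 1 4 3 / 3 4 2 1 / 4 3 1 2 / 1 2 3 4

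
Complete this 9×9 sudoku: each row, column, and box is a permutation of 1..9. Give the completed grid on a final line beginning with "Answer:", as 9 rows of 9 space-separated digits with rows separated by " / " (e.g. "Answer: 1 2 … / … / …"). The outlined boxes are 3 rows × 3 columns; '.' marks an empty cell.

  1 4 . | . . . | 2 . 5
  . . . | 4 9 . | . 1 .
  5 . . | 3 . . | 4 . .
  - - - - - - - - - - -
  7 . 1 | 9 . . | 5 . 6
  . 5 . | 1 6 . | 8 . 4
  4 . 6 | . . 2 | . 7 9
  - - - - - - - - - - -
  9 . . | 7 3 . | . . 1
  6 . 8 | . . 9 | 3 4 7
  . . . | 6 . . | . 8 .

Step 1. [r7c2∈{2}] nothing but 2 survives at r7c2. So r7c2=2.
Step 2. [r7c6∈{4,5,8}] 8 has one home in row 7: r7c6. So r7c6=8.
Step 3. [r3c5∈{1,2,7,8}] in box 2, 2 fits only at r3c5 ⇒ r3c5=2.
Step 4. [r6c2∈{3,8}] row 6 places 3 nowhere but r6c2 ⇒ r6c2=3.
Step 5. [r3c2∈{6,7,8,9}] across col 2, 9 lands solely at r3c2, so r3c2=9.
Step 6. [r3c3∈{7}] r3c3 is down to just 7. So r3c3=7.
Step 7. [r3c8∈{6}] r3c8 is down to just 6. So r3c8=6.
Step 8. [r1c3∈{3}] r1c3 has the single candidate 3 ⇒ r1c3=3.
Step 9. [r5c6∈{3,7}] 7 has one home in row 5: r5c6, so r5c6=7.
Step 10. [r2c1∈{2,8}] across col 1, 8 lands solely at r2c1, so r2c1=8.
Step 11. [r5c8∈{2,3}] r5c8 is the only open cell in row 5 admitting 3, so r5c8=3.
Step 12. [r7c3∈{4,5}] across row 7, 4 lands solely at r7c3, so r7c3=4.
Step 13. [r2c6∈{5,6}] in row 2, 5 fits only at r2c6, so r2c6=5.
Step 14. [r8c2∈{1}] nothing but 1 survives at r8c2 ⇒ r8c2=1.
Step 15. [r8c5∈{5}] r8c5 is down to just 5, so r8c5=5.
Step 16. [r6c5∈{8}] r6c5 is down to just 8, so r6c5=8.
Step 17. [r4c5∈{4}] r4c5 is down to just 4 ⇒ r4c5=4.
Step 18. [r2c3∈{2}] only 2 remains possible at r2c3. So r2c3=2.
Step 19. [r3c6∈{1}] r3c6 has the single candidate 1. So r3c6=1.
Step 20. [r2c7∈{7}] r2c7's peers cover all but 7, so r2c7=7.
Step 21. [r7c7∈{6}] nothing but 6 survives at r7c7, so r7c7=6.
Step 22. [r5c3∈{9}] r5c3's peers cover all but 9, so r5c3=9.
Step 23. [r4c2∈{8}] r4c2 has the single candidate 8 ⇒ r4c2=8.
Step 24. [r9c9∈{2}] only 2 remains possible at r9c9, so r9c9=2.
Step 25. [r9c7∈{9}] only 9 remains possible at r9c7. So r9c7=9.
Step 26. [r1c5∈{7}] r1c5 is down to just 7, so r1c5=7.
Step 27. [r1c8∈{9}] r1c8 has the single candidate 9. So r1c8=9.
Step 28. [r9c6∈{4}] nothing but 4 survives at r9c6 ⇒ r9c6=4.
Step 29. [r2c2∈{6}] r2c2's peers cover all but 6. So r2c2=6.
Step 30. [r9c2∈{7}] r9c2 is down to just 7 ⇒ r9c2=7.
Step 31. [r4c6∈{3}] only 3 remains possible at r4c6. So r4c6=3.
Step 32. [r9c3∈{5}] r9c3's peers cover all but 5 ⇒ r9c3=5.
Step 33. [r7c8∈{5}] r7c8 is down to just 5. So r7c8=5.
Step 34. [r3c9∈{8}] r3c9 is down to just 8. So r3c9=8.
Step 35. [r6c4∈{5}] r6c4 is down to just 5. So r6c4=5.
Step 36. [r2c9∈{3}] only 3 remains possible at r2c9. So r2c9=3.
Step 37. [r5c1∈{2}] r5c1's peers cover all but 2, so r5c1=2.
Step 38. [r8c4∈{2}] r8c4 is down to just 2 ⇒ r8c4=2.
Step 39. [r9c1∈{3}] nothing but 3 survives at r9c1. So r9c1=3.
Step 40. [r1c4∈{8}] r1c4 has the single candidate 8. So r1c4=8.
Step 41. [r9c5∈{1}] nothing but 1 survives at r9c5, so r9c5=1.
Step 42. [r4c8∈{2}] r4c8 has the single candidate 2, so r4c8=2.
Step 43. [r1c6∈{6}] nothing but 6 survives at r1c6. So r1c6=6.
Step 44. [r6c7∈{1}] r6c7 is down to just 1, so r6c7=1.

Answer: 1 4 3 8 7 6 2 9 5 / 8 6 2 4 9 5 7 1 3 / 5 9 7 3 2 1 4 6 8 / 7 8 1 9 4 3 5 2 6 / 2 5 9 1 6 7 8 3 4 / 4 3 6 5 8 2 1 7 9 / 9 2 4 7 3 8 6 5 1 / 6 1 8 2 5 9 3 4 7 / 3 7 5 6 1 4 9 8 2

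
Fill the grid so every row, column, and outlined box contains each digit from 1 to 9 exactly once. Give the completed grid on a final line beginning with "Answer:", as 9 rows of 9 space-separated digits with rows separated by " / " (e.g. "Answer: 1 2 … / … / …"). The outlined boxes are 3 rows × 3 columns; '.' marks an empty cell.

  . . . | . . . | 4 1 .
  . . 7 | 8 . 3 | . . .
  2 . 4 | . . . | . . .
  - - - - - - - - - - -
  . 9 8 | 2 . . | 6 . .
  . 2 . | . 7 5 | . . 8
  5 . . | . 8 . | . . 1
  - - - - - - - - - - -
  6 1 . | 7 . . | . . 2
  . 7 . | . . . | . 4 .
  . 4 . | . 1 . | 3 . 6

Step 1. [r5c7∈{9}] nothing but 9 survives at r5c7, so r5c7=9.
Step 2. [r5c8∈{3}] r5c8 has the single candidate 3 ⇒ r5c8=3.
Step 3. [r2c5∈{2,4,5,6,9}] r2c5 is the only open cell in row 2 admitting 4 ⇒ r2c5=4.
Step 4. [r9c8∈{5,7,8,9}] in row 9, 7 fits only at r9c8, so r9c8=7.
Step 5. [r7c6∈{4,8,9}] row 7 places 4 nowhere but r7c6. So r7c6=4.
Step 6. [r4c5∈{3}] r4c5 has the single candidate 3, so r4c5=3.
Step 7. [r7c3∈{3,5,9}] 3 has one home in row 7: r7c3 ⇒ r7c3=3.
Step 8. [r1c1∈{3,8,9}] 3 has one home in col 1: r1c1, so r1c1=3.
Step 9. [r6c3∈{6}] r6c3's peers cover all but 6 ⇒ r6c3=6.
Step 10. [r6c6∈{9}] nothing but 9 survives at r6c6 ⇒ r6c6=9.
Step 11. [r5c4∈{1,4,6}] across row 5, 6 lands solely at r5c4, so r5c4=6.
Step 12. [r4c8∈{5}] only 5 remains possible at r4c8. So r4c8=5.
Step 13. [r1c2∈{5,6,8}] 8 has one home in row 1: r1c2 ⇒ r1c2=8.
Step 14. [r2c1∈{1,9}] row 2 places 1 nowhere but r2c1. So r2c1=1.
Step 15. [r1c3∈{5,9}] r1c3 is the only open cell in box 1 admitting 9. So r1c3=9.
Step 16. [r1c4∈{5}] r1c4 has the single candidate 5, so r1c4=5.
Step 17. [r9c4∈{9}] r9c4's peers cover all but 9. So r9c4=9.
Step 18. [r7c8∈{8,9}] across row 7, 9 lands solely at r7c8. So r7c8=9.
Step 19. [r8c9∈{5}] only 5 remains possible at r8c9 ⇒ r8c9=5.
Step 20. [r1c9∈{7}] only 7 remains possible at r1c9, so r1c9=7.
Step 21. [r8c3∈{2}] only 2 remains possible at r8c3, so r8c3=2.
Step 22. [r8c5∈{6}] r8c5 is down to just 6, so r8c5=6.
Step 23. [r8c6∈{8}] r8c6 is down to just 8, so r8c6=8.
Step 24. [r6c8∈{2}] only 2 remains possible at r6c8, so r6c8=2.
Step 25. [r2c8∈{6}] nothing but 6 survives at r2c8. So r2c8=6.
Step 26. [r2c2∈{5}] r2c2 has the single candidate 5 ⇒ r2c2=5.
Step 27. [r1c6∈{2,6}] in row 1, 6 fits only at r1c6 ⇒ r1c6=6.
Step 28. [r4c6∈{1}] r4c6's peers cover all but 1 ⇒ r4c6=1.
Step 29. [r3c7∈{5,8}] in row 3, 5 fits only at r3c7. So r3c7=5.
Step 30. [r3c9∈{3,9}] in row 3, 3 fits only at r3c9 ⇒ r3c9=3.
Step 31. [r5c1∈{4}] only 4 remains possible at r5c1, so r5c1=4.
Step 32. [r9c3∈{5}] r9c3's peers cover all but 5. So r9c3=5.
Step 33. [r6c2∈{3}] nothing but 3 survives at r6c2. So r6c2=3.
Step 34. [r9c6∈{2}] r9c6's peers cover all but 2. So r9c6=2.
Step 35. [r2c9∈{9}] r2c9's peers cover all but 9, so r2c9=9.
Step 36. [r1c5∈{2}] r1c5 has the single candidate 2 ⇒ r1c5=2.
Step 37. [r4c1∈{7}] r4c1 is down to just 7, so r4c1=7.
Step 38. [r4c9∈{4}] nothing but 4 survives at r4c9 ⇒ r4c9=4.
Step 39. [r8c4∈{3}] r8c4's peers cover all but 3 ⇒ r8c4=3.
Step 40. [r6c4∈{4}] r6c4's peers cover all but 4 ⇒ r6c4=4.
Step 41. [r6c7∈{7}] r6c7's peers cover all but 7. So r6c7=7.
Step 42. [r3c8∈{8}] r3c8's peers cover all but 8 ⇒ r3c8=8.
Step 43. [r2c7∈{2}] r2c7 has the single candidate 2 ⇒ r2c7=2.
Step 44. [r7c7∈{8}] r7c7 has the single candidate 8, so r7c7=8.
Step 45. [r3c6∈{7}] r3c6's peers cover all but 7 ⇒ r3c6=7.
Step 46. [r7c5∈{5}] r7c5's peers cover all but 5, so r7c5=5.
Step 47. [r3c5∈{9}] r3c5 has the single candidate 9 ⇒ r3c5=9.
Step 48. [r3c2∈{6}] only 6 remains possible at r3c2. So r3c2=6.
Step 49. [r8c1∈{9}] r8c1 is down to just 9, so r8c1=9.
Step 50. [r8c7∈{1}] nothing but 1 survives at r8c7 ⇒ r8c7=1.
Step 51. [r5c3∈{1}] r5c3's peers cover all but 1, so r5c3=1.
Step 52. [r9c1∈{8}] nothing but 8 survives at r9c1, so r9c1=8.
Step 53. [r3c4∈{1}] r3c4's peers cover all but 1 ⇒ r3c4=1.

Answer: 3 8 9 5 2 6 4 1 7 / 1 5 7 8 4 3 2 6 9 / 2 6 4 1 9 7 5 8 3 / 7 9 8 2 3 1 6 5 4 / 4 2 1 6 7 5 9 3 8 / 5 3 6 4 8 9 7 2 1 / 6 1 3 7 5 4 8 9 2 / 9 7 2 3 6 8 1 4 5 / 8 4 5 9 1 2 3 7 6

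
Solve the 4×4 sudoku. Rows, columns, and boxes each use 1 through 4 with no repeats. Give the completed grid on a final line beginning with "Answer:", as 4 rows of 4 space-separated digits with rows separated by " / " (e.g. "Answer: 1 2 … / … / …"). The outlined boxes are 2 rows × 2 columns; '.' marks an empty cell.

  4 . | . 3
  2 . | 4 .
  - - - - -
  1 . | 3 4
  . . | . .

Step 1. [r4c4∈{1,2}] in col 4, 2 fits only at r4c4 ⇒ r4c4=2.
Step 2. [r1c2∈{1}] only 1 remains possible at r1c2. So r1c2=1.
Step 3. [r2c2∈{3}] r2c2's peers cover all but 3. So r2c2=3.
Step 4. [r4c1∈{3}] r4c1 is down to just 3 ⇒ r4c1=3.
Step 5. [r1c3∈{2}] only 2 remains possible at r1c3 ⇒ r1c3=2.
Step 6. [r3c2∈{2}] r3c2's peers cover all but 2 ⇒ r3c2=2.
Step 7. [r4c2∈{4}] r4c2 is down to just 4. So r4c2=4.
Step 8. [r4c3∈{1}] r4c3's peers cover all but 1. So r4c3=1.
Step 9. [r2c4∈{1}] r2c4 has the single candidate 1, so r2c4=1.

Answer: 4 1 2 3 / 2 3 4 1 / 1 2 3 4 / 3 4 1 2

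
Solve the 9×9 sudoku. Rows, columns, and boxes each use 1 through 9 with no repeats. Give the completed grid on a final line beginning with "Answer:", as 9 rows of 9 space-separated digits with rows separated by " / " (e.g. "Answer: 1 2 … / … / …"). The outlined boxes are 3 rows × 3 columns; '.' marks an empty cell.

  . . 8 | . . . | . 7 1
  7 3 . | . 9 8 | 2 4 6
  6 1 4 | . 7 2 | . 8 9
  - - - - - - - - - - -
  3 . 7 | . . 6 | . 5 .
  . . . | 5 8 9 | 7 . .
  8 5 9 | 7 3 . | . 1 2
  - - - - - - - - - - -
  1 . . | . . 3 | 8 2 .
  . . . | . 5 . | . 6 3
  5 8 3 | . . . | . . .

Step 1. [r5c9∈{4}] r5c9 has the single candidate 4 ⇒ r5c9=4.
Step 2. [r8c1∈{2,4,9}] col 1 places 4 nowhere but r8c1, so r8c1=4.
Step 3. [r9c7∈{1,4,9}] in col 7, 4 fits only at r9c7 ⇒ r9c7=4.
Step 4. [r5c1∈{2}] only 2 remains possible at r5c1 ⇒ r5c1=2.
Step 5. [r7c3∈{6}] r7c3's peers cover all but 6 ⇒ r7c3=6.
Step 6. [r2c4∈{1}] r2c4 is down to just 1 ⇒ r2c4=1.
Step 7. [r6c6∈{4}] r6c6's peers cover all but 4, so r6c6=4.
Step 8. [r4c4∈{2}] only 2 remains possible at r4c4 ⇒ r4c4=2.
Step 9. [r9c9∈{7}] r9c9's peers cover all but 7 ⇒ r9c9=7.
Step 10. [r3c4∈{3}] r3c4 has the single candidate 3 ⇒ r3c4=3.
Step 11. [r9c6∈{1}] r9c6's peers cover all but 1, so r9c6=1.
Step 12. [r9c8∈{9}] r9c8 is down to just 9. So r9c8=9.
Step 13. [r9c4∈{6}] r9c4 has the single candidate 6 ⇒ r9c4=6.
Step 14. [r1c4∈{4}] nothing but 4 survives at r1c4, so r1c4=4.
Step 15. [r7c4∈{9}] nothing but 9 survives at r7c4 ⇒ r7c4=9.
Step 16. [r8c2∈{2,7,9}] across row 8, 9 lands solely at r8c2, so r8c2=9.
Step 17. [r3c7∈{5}] r3c7's peers cover all but 5, so r3c7=5.
Step 18. [r7c5∈{4}] nothing but 4 survives at r7c5. So r7c5=4.
Step 19. [r1c7∈{3}] nothing but 3 survives at r1c7. So r1c7=3.
Step 20. [r6c7∈{6}] nothing but 6 survives at r6c7, so r6c7=6.
Step 21. [r8c6∈{7}] nothing but 7 survives at r8c6 ⇒ r8c6=7.
Step 22. [r1c2∈{2}] nothing but 2 survives at r1c2, so r1c2=2.
Step 23. [r5c2∈{6}] nothing but 6 survives at r5c2 ⇒ r5c2=6.
Step 24. [r9c5∈{2}] r9c5's peers cover all but 2. So r9c5=2.
Step 25. [r8c7∈{1}] nothing but 1 survives at r8c7, so r8c7=1.
Step 26. [r1c6∈{5}] r1c6 is down to just 5 ⇒ r1c6=5.
Step 27. [r5c8∈{3}] nothing but 3 survives at r5c8 ⇒ r5c8=3.
Step 28. [r8c3∈{2}] r8c3 is down to just 2. So r8c3=2.
Step 29. [r2c3∈{5}] nothing but 5 survives at r2c3 ⇒ r2c3=5.
Step 30. [r4c2∈{4}] r4c2 has the single candidate 4. So r4c2=4.
Step 31. [r1c5∈{6}] only 6 remains possible at r1c5 ⇒ r1c5=6.
Step 32. [r1c1∈{9}] only 9 remains possible at r1c1 ⇒ r1c1=9.
Step 33. [r7c9∈{5}] r7c9's peers cover all but 5. So r7c9=5.
Step 34. [r7c2∈{7}] only 7 remains possible at r7c2, so r7c2=7.
Step 35. [r5c3∈{1}] r5c3 has the single candidate 1 ⇒ r5c3=1.
Step 36. [r8c4∈{8}] only 8 remains possible at r8c4, so r8c4=8.
Step 37. [r4c9∈{8}] r4c9 has the single candidate 8, so r4c9=8.
Step 38. [r4c5∈{1}] r4c5 has the single candidate 1. So r4c5=1.
Step 39. [r4c7∈{9}] nothing but 9 survives at r4c7. So r4c7=9.

Answer: 9 2 8 4 6 5 3 7 1 / 7 3 5 1 9 8 2 4 6 / 6 1 4 3 7 2 5 8 9 / 3 4 7 2 1 6 9 5 8 / 2 6 1 5 8 9 7 3 4 / 8 5 9 7 3 4 6 1 2 / 1 7 6 9 4 3 8 2 5 / 4 9 2 8 5 7 1 6 3 / 5 8 3 6 2 1 4 9 7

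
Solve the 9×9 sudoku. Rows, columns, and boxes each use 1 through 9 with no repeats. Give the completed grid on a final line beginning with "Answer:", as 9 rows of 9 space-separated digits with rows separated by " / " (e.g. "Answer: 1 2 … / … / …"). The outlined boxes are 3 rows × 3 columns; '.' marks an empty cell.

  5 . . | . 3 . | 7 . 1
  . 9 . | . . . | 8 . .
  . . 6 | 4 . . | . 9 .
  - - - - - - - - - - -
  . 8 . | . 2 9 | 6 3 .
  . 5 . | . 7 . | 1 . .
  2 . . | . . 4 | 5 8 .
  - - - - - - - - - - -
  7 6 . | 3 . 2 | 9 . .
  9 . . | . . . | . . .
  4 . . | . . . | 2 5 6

Step 1. [r4c1∈{1}] r4c1 is down to just 1, so r4c1=1.
Step 2. [r8c7∈{3,4}] in col 7, 4 fits only at r8c7, so r8c7=4.
Step 3. [r8c9∈{3,7,8}] 3 has one home in box 9: r8c9. So r8c9=3.
Step 4. [r1c2∈{2,4}] col 2 places 4 nowhere but r1c2 ⇒ r1c2=4.
Step 5. [r5c6∈{3,6,8}] col 6 places 3 nowhere but r5c6, so r5c6=3.
Step 6. [r5c4∈{6,8}] 8 has one home in row 5: r5c4. So r5c4=8.
Step 7. [r3c1∈{3,8}] in col 1, 8 fits only at r3c1, so r3c1=8.
Step 8. [r1c3∈{2}] nothing but 2 survives at r1c3, so r1c3=2.
Step 9. [r2c4∈{1,2,5,6,7}] col 4 places 2 nowhere but r2c4. So r2c4=2.
Step 10. [r1c8∈{6}] r1c8 is down to just 6. So r1c8=6.
Step 11. [r9c5∈{1,8,9}] col 5 places 9 nowhere but r9c5, so r9c5=9.
Step 12. [r8c8∈{1,7}] r8c8 is the only open cell in col 8 admitting 7, so r8c8=7.
Step 13. [r7c5∈{1,4,5,8}] 4 has one home in row 7: r7c5, so r7c5=4.
Step 14. [r8c5∈{1,5,6,8}] across col 5, 8 lands solely at r8c5, so r8c5=8.
Step 15. [r9c3∈{1,3,8}] across row 9, 8 lands solely at r9c3 ⇒ r9c3=8.
Step 16. [r9c2∈{1,3}] in row 9, 3 fits only at r9c2, so r9c2=3.
Step 17. [r6c2∈{7}] r6c2 has the single candidate 7. So r6c2=7.
Step 18. [r3c6∈{1,5,7}] 7 has one home in row 3: r3c6, so r3c6=7.
Step 19. [r9c6∈{1}] nothing but 1 survives at r9c6, so r9c6=1.
Step 20. [r3c2∈{1}] r3c2's peers cover all but 1 ⇒ r3c2=1.
Step 21. [r3c5∈{5}] r3c5 is down to just 5. So r3c5=5.
Step 22. [r8c6∈{5,6}] r8c6 is the only open cell in col 6 admitting 5 ⇒ r8c6=5.
Step 23. [r6c9∈{9}] nothing but 9 survives at r6c9, so r6c9=9.
Step 24. [r5c8∈{2,4}] col 8 places 2 nowhere but r5c8 ⇒ r5c8=2.
Step 25. [r5c9∈{4}] r5c9's peers cover all but 4, so r5c9=4.
Step 26. [r2c5∈{1,6}] in row 2, 1 fits only at r2c5. So r2c5=1.
Step 27. [r6c5∈{6}] r6c5 is down to just 6. So r6c5=6.
Step 28. [r8c3∈{1}] r8c3's peers cover all but 1. So r8c3=1.
Step 29. [r6c3∈{3}] only 3 remains possible at r6c3, so r6c3=3.
Step 30. [r7c3∈{5}] r7c3 is down to just 5, so r7c3=5.
Step 31. [r8c2∈{2}] nothing but 2 survives at r8c2, so r8c2=2.
Step 32. [r3c7∈{3}] only 3 remains possible at r3c7. So r3c7=3.
Step 33. [r5c3∈{9}] nothing but 9 survives at r5c3. So r5c3=9.
Step 34. [r2c3∈{7}] only 7 remains possible at r2c3 ⇒ r2c3=7.
Step 35. [r6c4∈{1}] only 1 remains possible at r6c4, so r6c4=1.
Step 36. [r9c4∈{7}] r9c4's peers cover all but 7. So r9c4=7.
Step 37. [r7c9∈{8}] r7c9's peers cover all but 8, so r7c9=8.
Step 38. [r4c3∈{4}] r4c3 is down to just 4. So r4c3=4.
Step 39. [r3c9∈{2}] r3c9 has the single candidate 2, so r3c9=2.
Step 40. [r1c4∈{9}] r1c4 has the single candidate 9, so r1c4=9.
Step 41. [r2c1∈{3}] r2c1 has the single candidate 3. So r2c1=3.
Step 42. [r1c6∈{8}] r1c6 is down to just 8, so r1c6=8.
Step 43. [r4c9∈{7}] r4c9's peers cover all but 7. So r4c9=7.
Step 44. [r8c4∈{6}] only 6 remains possible at r8c4 ⇒ r8c4=6.
Step 45. [r2c6∈{6}] nothing but 6 survives at r2c6 ⇒ r2c6=6.
Step 46. [r2c9∈{5}] r2c9's peers cover all but 5 ⇒ r2c9=5.
Step 47. [r2c8∈{4}] r2c8's peers cover all but 4, so r2c8=4.
Step 48. [r5c1∈{6}] only 6 remains possible at r5c1, so r5c1=6.
Step 49. [r7c8∈{1}] nothing but 1 survives at r7c8, so r7c8=1.
Step 50. [r4c4∈{5}] r4c4 has the single candidate 5 ⇒ r4c4=5.

Answer: 5 4 2 9 3 8 7 6 1 / 3 9 7 2 1 6 8 4 5 / 8 1 6 4 5 7 3 9 2 / 1 8 4 5 2 9 6 3 7 / 6 5 9 8 7 3 1 2 4 / 2 7 3 1 6 4 5 8 9 / 7 6 5 3 4 2 9 1 8 / 9 2 1 6 8 5 4 7 3 / 4 3 8 7 9 1 2 5 6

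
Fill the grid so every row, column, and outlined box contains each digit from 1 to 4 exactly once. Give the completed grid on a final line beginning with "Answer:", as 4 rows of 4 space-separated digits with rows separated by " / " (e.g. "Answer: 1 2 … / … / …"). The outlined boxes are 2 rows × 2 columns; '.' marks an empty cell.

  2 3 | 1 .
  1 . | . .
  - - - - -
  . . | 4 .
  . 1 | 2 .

Step 1. [r4c4∈{3}] r4c4 is down to just 3, so r4c4=3.
Step 2. [r2c4∈{2,4}] r2c4 is the only open cell in row 2 admitting 2, so r2c4=2.
Step 3. [r1c4∈{4}] r1c4 is down to just 4. So r1c4=4.
Step 4. [r3c4∈{1}] nothing but 1 survives at r3c4. So r3c4=1.
Step 5. [r3c2∈{2}] r3c2's peers cover all but 2 ⇒ r3c2=2.
Step 6. [r2c2∈{4}] only 4 remains possible at r2c2, so r2c2=4.
Step 7. [r2c3∈{3}] only 3 remains possible at r2c3. So r2c3=3.
Step 8. [r3c1∈{3}] r3c1's peers cover all but 3, so r3c1=3.
Step 9. [r4c1∈{4}] only 4 remains possible at r4c1 ⇒ r4c1=4.

Answer: 2 3 1 4 / 1 4 3 2 / 3 2 4 1 / 4 1 2 3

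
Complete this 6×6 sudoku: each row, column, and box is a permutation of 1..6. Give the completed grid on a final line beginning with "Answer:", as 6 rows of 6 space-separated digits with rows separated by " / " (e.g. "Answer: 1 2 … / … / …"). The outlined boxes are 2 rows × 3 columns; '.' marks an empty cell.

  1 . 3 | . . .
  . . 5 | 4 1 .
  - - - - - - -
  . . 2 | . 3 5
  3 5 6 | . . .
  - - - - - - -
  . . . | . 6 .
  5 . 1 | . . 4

Step 1. [r6c5∈{2}] r6c5 has the single candidate 2. So r6c5=2.
Step 2. [r1c2∈{2,4,6}] 4 has one home in row 1: r1c2 ⇒ r1c2=4.
Step 3. [r2c1∈{2,6}] in col 1, 6 fits only at r2c1 ⇒ r2c1=6.
Step 4. [r6c4∈{3}] r6c4 has the single candidate 3 ⇒ r6c4=3.
Step 5. [r5c1∈{2,4}] across col 1, 2 lands solely at r5c1, so r5c1=2.
Step 6. [r5c4∈{1,5}] across row 5, 5 lands solely at r5c4, so r5c4=5.
Step 7. [r3c4∈{1,6}] row 3 places 6 nowhere but r3c4. So r3c4=6.
Step 8. [r1c4∈{2}] r1c4's peers cover all but 2, so r1c4=2.
Step 9. [r5c6∈{1}] r5c6 has the single candidate 1. So r5c6=1.
Step 10. [r3c2∈{1}] r3c2's peers cover all but 1 ⇒ r3c2=1.
Step 11. [r4c6∈{2}] r4c6's peers cover all but 2 ⇒ r4c6=2.
Step 12. [r5c3∈{4}] r5c3's peers cover all but 4 ⇒ r5c3=4.
Step 13. [r6c2∈{6}] r6c2 is down to just 6. So r6c2=6.
Step 14. [r4c4∈{1}] r4c4 has the single candidate 1 ⇒ r4c4=1.
Step 15. [r1c5∈{5}] nothing but 5 survives at r1c5. So r1c5=5.
Step 16. [r2c2∈{2}] r2c2 has the single candidate 2. So r2c2=2.
Step 17. [r5c2∈{3}] r5c2's peers cover all but 3 ⇒ r5c2=3.
Step 18. [r3c1∈{4}] r3c1's peers cover all but 4. So r3c1=4.
Step 19. [r2c6∈{3}] r2c6's peers cover all but 3. So r2c6=3.
Step 20. [r1c6∈{6}] r1c6 has the single candidate 6 ⇒ r1c6=6.
Step 21. [r4c5∈{4}] r4c5's peers cover all but 4, so r4c5=4.

Answer: 1 4 3 2 5 6 / 6 2 5 4 1 3 / 4 1 2 6 3 5 / 3 5 6 1 4 2 / 2 3 4 5 6 1 / 5 6 1 3 2 4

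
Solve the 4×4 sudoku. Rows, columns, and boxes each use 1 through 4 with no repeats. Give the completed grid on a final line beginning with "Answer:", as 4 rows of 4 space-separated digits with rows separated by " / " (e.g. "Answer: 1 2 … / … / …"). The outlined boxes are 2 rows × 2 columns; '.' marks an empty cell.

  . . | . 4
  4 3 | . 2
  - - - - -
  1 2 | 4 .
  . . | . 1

Step 1. [r1c3∈{1,3}] across row 1, 3 lands solely at r1c3. So r1c3=3.
Step 2. [r1c2∈{1}] r1c2 is down to just 1, so r1c2=1.
Step 3. [r4c2∈{4}] r4c2 is down to just 4, so r4c2=4.
Step 4. [r1c1∈{2}] r1c1's peers cover all but 2, so r1c1=2.
Step 5. [r4c3∈{2}] r4c3 has the single candidate 2. So r4c3=2.
Step 6. [r2c3∈{1}] r2c3 has the single candidate 1. So r2c3=1.
Step 7. [r4c1∈{3}] r4c1 has the single candidate 3 ⇒ r4c1=3.
Step 8. [r3c4∈{3}] r3c4's peers cover all but 3 ⇒ r3c4=3.

Answer: 2 1 3 4 / 4 3 1 2 / 1 2 4 3 / 3 4 2 1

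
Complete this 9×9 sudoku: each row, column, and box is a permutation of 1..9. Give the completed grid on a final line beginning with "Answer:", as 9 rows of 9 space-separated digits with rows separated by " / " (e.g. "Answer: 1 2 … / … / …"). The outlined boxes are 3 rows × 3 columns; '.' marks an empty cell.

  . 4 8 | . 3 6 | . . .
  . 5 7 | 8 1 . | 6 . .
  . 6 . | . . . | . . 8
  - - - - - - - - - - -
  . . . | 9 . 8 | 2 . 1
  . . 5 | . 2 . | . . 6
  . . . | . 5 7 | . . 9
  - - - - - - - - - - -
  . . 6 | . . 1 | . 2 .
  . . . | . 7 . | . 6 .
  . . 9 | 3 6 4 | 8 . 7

Step 1. [r7c4∈{5}] r7c4 is down to just 5. So r7c4=5.
Step 2. [r4c5∈{4}] r4c5's peers cover all but 4 ⇒ r4c5=4.
Step 3. [r4c3∈{3}] r4c3 has the single candidate 3, so r4c3=3.
Step 4. [r3c5∈{9}] r3c5 has the single candidate 9. So r3c5=9.
Step 5. [r2c6∈{2}] nothing but 2 survives at r2c6, so r2c6=2.
Step 6. [r4c2∈{7}] only 7 remains possible at r4c2, so r4c2=7.
Step 7. [r7c7∈{3,4,9}] across row 7, 9 lands solely at r7c7, so r7c7=9.
Step 8. [r8c4∈{2}] r8c4's peers cover all but 2. So r8c4=2.
Step 9. [r5c2∈{1,8,9}] col 2 places 9 nowhere but r5c2. So r5c2=9.
Step 10. [r1c4∈{7}] r1c4 has the single candidate 7, so r1c4=7.
Step 11. [r4c8∈{5}] only 5 remains possible at r4c8 ⇒ r4c8=5.
Step 12. [r9c8∈{1}] r9c8 has the single candidate 1. So r9c8=1.
Step 13. [r7c1∈{3,4,7,8}] across row 7, 7 lands solely at r7c1. So r7c1=7.
Step 14. [r7c9∈{3,4}] r7c9 is the only open cell in row 7 admitting 4. So r7c9=4.
Step 15. [r2c8∈{3,4,9}] 4 has one home in row 2: r2c8 ⇒ r2c8=4.
Step 16. [r2c9∈{3}] r2c9's peers cover all but 3. So r2c9=3.
Step 17. [r8c7∈{3,5}] r8c7 is the only open cell in box 9 admitting 3. So r8c7=3.
Step 18. [r6c7∈{4}] r6c7 has the single candidate 4 ⇒ r6c7=4.
Step 19. [r5c1∈{1,4,8}] across row 5, 4 lands solely at r5c1. So r5c1=4.
Step 20. [r5c8∈{3,7,8}] row 5 places 8 nowhere but r5c8. So r5c8=8.
Step 21. [r8c9∈{5}] r8c9's peers cover all but 5 ⇒ r8c9=5.
Step 22. [r1c7∈{1,5}] row 1 places 5 nowhere but r1c7, so r1c7=5.
Step 23. [r1c1∈{1,2,9}] in row 1, 1 fits only at r1c1, so r1c1=1.
Step 24. [r8c1∈{8}] r8c1 has the single candidate 8, so r8c1=8.
Step 25. [r8c2∈{1}] only 1 remains possible at r8c2. So r8c2=1.
Step 26. [r3c3∈{2}] only 2 remains possible at r3c3 ⇒ r3c3=2.
Step 27. [r9c2∈{2}] nothing but 2 survives at r9c2. So r9c2=2.
Step 28. [r6c4∈{1,6}] r6c4 is the only open cell in col 4 admitting 6, so r6c4=6.
Step 29. [r5c7∈{7}] only 7 remains possible at r5c7, so r5c7=7.
Step 30. [r6c1∈{2}] r6c1 is down to just 2. So r6c1=2.
Step 31. [r7c5∈{8}] nothing but 8 survives at r7c5. So r7c5=8.
Step 32. [r9c1∈{5}] r9c1 is down to just 5 ⇒ r9c1=5.
Step 33. [r2c1∈{9}] r2c1 has the single candidate 9, so r2c1=9.
Step 34. [r3c4∈{4}] r3c4 is down to just 4 ⇒ r3c4=4.
Step 35. [r3c1∈{3}] only 3 remains possible at r3c1. So r3c1=3.
Step 36. [r5c6∈{3}] r5c6's peers cover all but 3 ⇒ r5c6=3.
Step 37. [r3c7∈{1}] nothing but 1 survives at r3c7, so r3c7=1.
Step 38. [r6c3∈{1}] nothing but 1 survives at r6c3, so r6c3=1.
Step 39. [r5c4∈{1}] r5c4 has the single candidate 1. So r5c4=1.
Step 40. [r7c2∈{3}] r7c2 has the single candidate 3. So r7c2=3.
Step 41. [r3c6∈{5}] r3c6 is down to just 5 ⇒ r3c6=5.
Step 42. [r6c2∈{8}] only 8 remains possible at r6c2, so r6c2=8.
Step 43. [r8c3∈{4}] r8c3 has the single candidate 4 ⇒ r8c3=4.
Step 44. [r6c8∈{3}] r6c8 is down to just 3. So r6c8=3.
Step 45. [r8c6∈{9}] r8c6's peers cover all but 9. So r8c6=9.
Step 46. [r4c1∈{6}] only 6 remains possible at r4c1. So r4c1=6.
Step 47. [r1c8∈{9}] r1c8 has the single candidate 9 ⇒ r1c8=9.
Step 48. [r3c8∈{7}] r3c8 is down to just 7. So r3c8=7.
Step 49. [r1c9∈{2}] only 2 remains possible at r1c9, so r1c9=2.

Answer: 1 4 8 7 3 6 5 9 2 / 9 5 7 8 1 2 6 4 3 / 3 6 2 4 9 5 1 7 8 / 6 7 3 9 4 8 2 5 1 / 4 9 5 1 2 3 7 8 6 / 2 8 1 6 5 7 4 3 9 / 7 3 6 5 8 1 9 2 4 / 8 1 4 2 7 9 3 6 5 / 5 2 9 3 6 4 8 1 7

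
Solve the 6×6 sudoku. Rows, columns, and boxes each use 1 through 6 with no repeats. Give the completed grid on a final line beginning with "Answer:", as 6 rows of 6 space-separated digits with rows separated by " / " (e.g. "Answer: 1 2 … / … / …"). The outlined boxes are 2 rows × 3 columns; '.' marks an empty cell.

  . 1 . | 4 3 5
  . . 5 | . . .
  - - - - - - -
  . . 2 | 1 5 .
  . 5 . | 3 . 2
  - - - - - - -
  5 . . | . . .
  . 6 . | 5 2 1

Step 1. [r2c6∈{6}] r2c6's peers cover all but 6. So r2c6=6.
Step 2. [r3c1∈{3,4,6}] in row 3, 6 fits only at r3c1, so r3c1=6.
Step 3. [r5c3∈{1,3,4}] row 5 places 1 nowhere but r5c3 ⇒ r5c3=1.
Step 4. [r4c3∈{4}] nothing but 4 survives at r4c3, so r4c3=4.
Step 5. [r5c2∈{2,3,4}] row 5 places 2 nowhere but r5c2, so r5c2=2.
Step 6. [r6c1∈{3,4}] r6c1 is the only open cell in row 6 admitting 4, so r6c1=4.
Step 7. [r5c5∈{4,6}] across col 5, 4 lands solely at r5c5 ⇒ r5c5=4.
Step 8. [r2c1∈{2,3}] in col 1, 3 fits only at r2c1 ⇒ r2c1=3.
Step 9. [r3c2∈{3}] only 3 remains possible at r3c2. So r3c2=3.
Step 10. [r4c1∈{1}] r4c1 has the single candidate 1 ⇒ r4c1=1.
Step 11. [r3c6∈{4}] r3c6 is down to just 4. So r3c6=4.
Step 12. [r1c3∈{6}] r1c3 has the single candidate 6 ⇒ r1c3=6.
Step 13. [r2c2∈{4}] nothing but 4 survives at r2c2. So r2c2=4.
Step 14. [r2c4∈{2}] r2c4's peers cover all but 2. So r2c4=2.
Step 15. [r2c5∈{1}] r2c5's peers cover all but 1 ⇒ r2c5=1.
Step 16. [r5c4∈{6}] r5c4's peers cover all but 6. So r5c4=6.
Step 17. [r1c1∈{2}] r1c1's peers cover all but 2. So r1c1=2.
Step 18. [r5c6∈{3}] only 3 remains possible at r5c6. So r5c6=3.
Step 19. [r6c3∈{3}] nothing but 3 survives at r6c3 ⇒ r6c3=3.
Step 20. [r4c5∈{6}] r4c5 is down to just 6. So r4c5=6.

Answer: 2 1 6 4 3 5 / 3 4 5 2 1 6 / 6 3 2 1 5 4 / 1 5 4 3 6 2 / 5 2 1 6 4 3 / 4 6 3 5 2 1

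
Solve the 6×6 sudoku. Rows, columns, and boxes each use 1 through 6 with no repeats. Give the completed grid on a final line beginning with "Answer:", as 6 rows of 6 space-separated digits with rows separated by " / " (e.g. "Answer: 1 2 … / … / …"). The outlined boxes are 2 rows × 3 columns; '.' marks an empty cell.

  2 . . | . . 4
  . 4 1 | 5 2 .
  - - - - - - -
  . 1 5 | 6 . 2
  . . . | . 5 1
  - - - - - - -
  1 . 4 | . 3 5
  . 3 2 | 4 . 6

Step 1. [r2c1∈{3,6}] 6 has one home in row 2: r2c1. So r2c1=6.
Step 2. [r4c4∈{3}] nothing but 3 survives at r4c4 ⇒ r4c4=3.
Step 3. [r4c1∈{4}] only 4 remains possible at r4c1, so r4c1=4.
Step 4. [r1c5∈{1,6}] across row 1, 6 lands solely at r1c5, so r1c5=6.
Step 5. [r4c2∈{2,6}] across row 4, 2 lands solely at r4c2. So r4c2=2.
Step 6. [r6c1∈{5}] only 5 remains possible at r6c1 ⇒ r6c1=5.
Step 7. [r1c3∈{3}] only 3 remains possible at r1c3. So r1c3=3.
Step 8. [r2c6∈{3}] r2c6 has the single candidate 3, so r2c6=3.
Step 9. [r6c5∈{1}] nothing but 1 survives at r6c5, so r6c5=1.
Step 10. [r5c4∈{2}] only 2 remains possible at r5c4, so r5c4=2.
Step 11. [r1c4∈{1}] only 1 remains possible at r1c4 ⇒ r1c4=1.
Step 12. [r3c5∈{4}] r3c5 is down to just 4 ⇒ r3c5=4.
Step 13. [r1c2∈{5}] r1c2 is down to just 5, so r1c2=5.
Step 14. [r5c2∈{6}] r5c2's peers cover all but 6, so r5c2=6.
Step 15. [r4c3∈{6}] nothing but 6 survives at r4c3, so r4c3=6.
Step 16. [r3c1∈{3}] nothing but 3 survives at r3c1 ⇒ r3c1=3.

Answer: 2 5 3 1 6 4 / 6 4 1 5 2 3 / 3 1 5 6 4 2 / 4 2 6 3 5 1 / 1 6 4 2 3 5 / 5 3 2 4 1 6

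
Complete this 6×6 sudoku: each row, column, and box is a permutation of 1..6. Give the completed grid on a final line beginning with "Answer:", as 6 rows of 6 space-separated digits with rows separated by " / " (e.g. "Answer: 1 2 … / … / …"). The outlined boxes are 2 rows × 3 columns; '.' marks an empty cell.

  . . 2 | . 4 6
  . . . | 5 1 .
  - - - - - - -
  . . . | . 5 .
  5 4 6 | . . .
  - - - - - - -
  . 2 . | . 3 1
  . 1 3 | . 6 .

Step 1. [r6c1∈{4}] r6c1 is down to just 4, so r6c1=4.
Step 2. [r3c2∈{3}] r3c2 has the single candidate 3. So r3c2=3.
Step 3. [r4c5∈{2}] r4c5's peers cover all but 2. So r4c5=2.
Step 4. [r1c4∈{3}] r1c4 has the single candidate 3, so r1c4=3.
Step 5. [r3c3∈{1}] nothing but 1 survives at r3c3. So r3c3=1.
Step 6. [r5c4∈{4}] r5c4 has the single candidate 4, so r5c4=4.
Step 7. [r2c1∈{3,6}] in row 2, 3 fits only at r2c1. So r2c1=3.
Step 8. [r6c4∈{2}] only 2 remains possible at r6c4 ⇒ r6c4=2.
Step 9. [r1c2∈{5}] r1c2 has the single candidate 5 ⇒ r1c2=5.
Step 10. [r2c6∈{2}] nothing but 2 survives at r2c6, so r2c6=2.
Step 11. [r1c1∈{1}] r1c1's peers cover all but 1, so r1c1=1.
Step 12. [r2c2∈{6}] r2c2's peers cover all but 6 ⇒ r2c2=6.
Step 13. [r3c4∈{6}] only 6 remains possible at r3c4, so r3c4=6.
Step 14. [r5c3∈{5}] only 5 remains possible at r5c3 ⇒ r5c3=5.
Step 15. [r3c6∈{4}] r3c6's peers cover all but 4 ⇒ r3c6=4.
Step 16. [r5c1∈{6}] nothing but 6 survives at r5c1, so r5c1=6.
Step 17. [r3c1∈{2}] r3c1's peers cover all but 2, so r3c1=2.
Step 18. [r4c4∈{1}] r4c4 is down to just 1, so r4c4=1.
Step 19. [r6c6∈{5}] nothing but 5 survives at r6c6. So r6c6=5.
Step 20. [r4c6∈{3}] nothing but 3 survives at r4c6. So r4c6=3.
Step 21. [r2c3∈{4}] nothing but 4 survives at r2c3 ⇒ r2c3=4.

Answer: 1 5 2 3 4 6 / 3 6 4 5 1 2 / 2 3 1 6 5 4 / 5 4 6 1 2 3 / 6 2 5 4 3 1 / 4 1 3 2 6 5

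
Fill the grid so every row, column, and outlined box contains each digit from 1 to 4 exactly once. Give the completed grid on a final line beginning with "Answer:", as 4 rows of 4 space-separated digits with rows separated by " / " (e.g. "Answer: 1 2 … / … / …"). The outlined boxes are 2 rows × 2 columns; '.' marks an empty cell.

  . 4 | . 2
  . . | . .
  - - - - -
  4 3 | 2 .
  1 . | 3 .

Step 1. [r2c2∈{1,2}] col 2 places 1 nowhere but r2c2 ⇒ r2c2=1.
Step 2. [r2c4∈{3,4}] r2c4 is the only open cell in col 4 admitting 3, so r2c4=3.
Step 3. [r1c3∈{1}] only 1 remains possible at r1c3 ⇒ r1c3=1.
Step 4. [r4c2∈{2}] r4c2's peers cover all but 2 ⇒ r4c2=2.
Step 5. [r2c1∈{2}] r2c1's peers cover all but 2 ⇒ r2c1=2.
Step 6. [r3c4∈{1}] only 1 remains possible at r3c4, so r3c4=1.
Step 7. [r4c4∈{4}] r4c4's peers cover all but 4 ⇒ r4c4=4.
Step 8. [r1c1∈{3}] nothing but 3 survives at r1c1. So r1c1=3.
Step 9. [r2c3∈{4}] r2c3's peers cover all but 4, so r2c3=4.

Answer: 3 4 1 2 / 2 1 4 3 / 4 3 2 1 / 1 2 3 4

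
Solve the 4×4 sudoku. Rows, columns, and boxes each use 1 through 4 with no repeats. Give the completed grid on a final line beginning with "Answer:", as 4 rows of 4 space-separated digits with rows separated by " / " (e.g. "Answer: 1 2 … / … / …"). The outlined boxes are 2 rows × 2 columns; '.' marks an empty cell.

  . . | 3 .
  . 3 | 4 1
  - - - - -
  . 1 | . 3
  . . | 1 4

Step 1. [r2c1∈{2}] r2c1 has the single candidate 2. So r2c1=2.
Step 2. [r1c1∈{1,4}] r1c1 is the only open cell in row 1 admitting 1 ⇒ r1c1=1.
Step 3. [r4c2∈{2}] r4c2 has the single candidate 2, so r4c2=2.
Step 4. [r1c4∈{2}] r1c4's peers cover all but 2 ⇒ r1c4=2.
Step 5. [r4c1∈{3}] r4c1's peers cover all but 3. So r4c1=3.
Step 6. [r3c3∈{2}] nothing but 2 survives at r3c3, so r3c3=2.
Step 7. [r3c1∈{4}] nothing but 4 survives at r3c1, so r3c1=4.
Step 8. [r1c2∈{4}] r1c2 is down to just 4, so r1c2=4.

Answer: 1 4 3 2 / 2 3 4 1 / 4 1 2 3 / 3 2 1 4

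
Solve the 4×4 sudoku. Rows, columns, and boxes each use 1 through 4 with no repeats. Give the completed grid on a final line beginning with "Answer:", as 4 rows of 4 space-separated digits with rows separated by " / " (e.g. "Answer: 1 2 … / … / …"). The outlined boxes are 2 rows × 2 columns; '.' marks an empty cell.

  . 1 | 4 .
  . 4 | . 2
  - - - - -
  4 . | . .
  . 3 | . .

Step 1. [r1c4∈{3}] r1c4 is down to just 3. So r1c4=3.
Step 2. [r4c1∈{1,2}] 1 has one home in col 1: r4c1 ⇒ r4c1=1.
Step 3. [r3c3∈{1,2,3}] row 3 places 3 nowhere but r3c3, so r3c3=3.
Step 4. [r4c4∈{4}] r4c4 is down to just 4, so r4c4=4.
Step 5. [r3c4∈{1}] r3c4 has the single candidate 1 ⇒ r3c4=1.
Step 6. [r3c2∈{2}] nothing but 2 survives at r3c2 ⇒ r3c2=2.
Step 7. [r4c3∈{2}] r4c3 is down to just 2 ⇒ r4c3=2.
Step 8. [r2c3∈{1}] r2c3 has the single candidate 1, so r2c3=1.
Step 9. [r1c1∈{2}] r1c1 has the single candidate 2, so r1c1=2.
Step 10. [r2c1∈{3}] r2c1's peers cover all but 3 ⇒ r2c1=3.

Answer: 2 1 4 3 / 3 4 1 2 / 4 2 3 1 / 1 3 2 4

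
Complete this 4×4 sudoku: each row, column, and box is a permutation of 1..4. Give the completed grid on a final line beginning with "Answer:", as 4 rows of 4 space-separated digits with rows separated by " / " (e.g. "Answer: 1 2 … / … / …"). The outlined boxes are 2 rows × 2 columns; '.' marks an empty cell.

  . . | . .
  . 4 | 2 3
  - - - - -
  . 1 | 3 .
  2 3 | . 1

Step 1. [r4c3∈{4}] only 4 remains possible at r4c3. So r4c3=4.
Step 2. [r1c3∈{1}] r1c3 has the single candidate 1. So r1c3=1.
Step 3. [r3c1∈{4}] nothing but 4 survives at r3c1. So r3c1=4.
Step 4. [r1c1∈{3}] nothing but 3 survives at r1c1. So r1c1=3.
Step 5. [r3c4∈{2}] nothing but 2 survives at r3c4 ⇒ r3c4=2.
Step 6. [r1c4∈{4}] nothing but 4 survives at r1c4, so r1c4=4.
Step 7. [r2c1∈{1}] only 1 remains possible at r2c1, so r2c1=1.
Step 8. [r1c2∈{2}] r1c2's peers cover all but 2 ⇒ r1c2=2.

Answer: 3 2 1 4 / 1 4 2 3 / 4 1 3 2 / 2 3 4 1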